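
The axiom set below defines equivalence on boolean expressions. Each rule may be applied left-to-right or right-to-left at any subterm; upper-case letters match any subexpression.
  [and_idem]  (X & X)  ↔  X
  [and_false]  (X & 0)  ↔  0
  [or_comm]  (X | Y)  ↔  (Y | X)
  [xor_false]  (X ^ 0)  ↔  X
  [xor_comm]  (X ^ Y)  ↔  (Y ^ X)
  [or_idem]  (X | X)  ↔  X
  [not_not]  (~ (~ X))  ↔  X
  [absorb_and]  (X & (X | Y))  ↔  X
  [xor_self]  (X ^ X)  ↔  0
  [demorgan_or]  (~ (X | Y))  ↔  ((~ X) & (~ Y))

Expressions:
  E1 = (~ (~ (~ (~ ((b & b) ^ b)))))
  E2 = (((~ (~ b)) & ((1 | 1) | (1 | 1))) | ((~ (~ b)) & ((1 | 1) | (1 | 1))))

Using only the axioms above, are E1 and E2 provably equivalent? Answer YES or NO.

All listed rules preserve value, hence provable equivalence implies equal values everywhere; look for a separating assignment.
b=1 gives E1 ↦ 0, E2 ↦ 1; values differ ⇒ not provably equivalent.

NO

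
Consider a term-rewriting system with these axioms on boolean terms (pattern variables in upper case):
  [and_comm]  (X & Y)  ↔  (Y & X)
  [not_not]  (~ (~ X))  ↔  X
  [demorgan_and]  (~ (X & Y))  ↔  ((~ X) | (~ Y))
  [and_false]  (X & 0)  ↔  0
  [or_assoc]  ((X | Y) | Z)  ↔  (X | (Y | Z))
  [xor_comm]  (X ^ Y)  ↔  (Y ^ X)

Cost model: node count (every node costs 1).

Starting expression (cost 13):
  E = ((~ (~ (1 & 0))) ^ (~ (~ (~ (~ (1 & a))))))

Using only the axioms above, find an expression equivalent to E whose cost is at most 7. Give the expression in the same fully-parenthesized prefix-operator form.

((1 & 0) ^ (1 & a))   [cost 7]

step 1: not_not (→) rewrites (~ (~ (1 & 0))) into (1 & 0), now ((1 & 0) ^ (~ (~ (~ (~ (1 & a))))))
step 2: not_not (→) rewrites (~ (~ (1 & a))) into (1 & a), now ((1 & 0) ^ (~ (~ (1 & a))))
step 3: not_not (→) rewrites (~ (~ (1 & a))) into (1 & a), reaching cost 7 (bound 7)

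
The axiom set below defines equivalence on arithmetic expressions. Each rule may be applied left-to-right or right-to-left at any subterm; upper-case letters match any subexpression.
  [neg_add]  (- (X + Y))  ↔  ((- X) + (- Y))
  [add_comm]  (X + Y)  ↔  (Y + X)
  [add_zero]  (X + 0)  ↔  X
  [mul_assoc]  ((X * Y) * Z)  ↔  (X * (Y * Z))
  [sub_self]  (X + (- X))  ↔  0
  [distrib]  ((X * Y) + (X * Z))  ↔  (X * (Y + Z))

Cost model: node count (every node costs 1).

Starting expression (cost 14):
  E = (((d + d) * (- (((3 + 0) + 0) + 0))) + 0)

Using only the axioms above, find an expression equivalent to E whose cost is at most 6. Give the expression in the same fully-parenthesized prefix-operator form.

step 1: add_zero (→) rewrites (((d + d) * (- (((3 + 0) + 0) + 0))) + 0) into ((d + d) * (- (((3 + 0) + 0) + 0)))
step 2: add_zero (→) rewrites ((3 + 0) + 0) into (3 + 0), now ((d + d) * (- ((3 + 0) + 0)))
step 3: add_zero (→) rewrites ((3 + 0) + 0) into (3 + 0), now ((d + d) * (- (3 + 0)))
step 4: add_zero (→) rewrites (3 + 0) into 3, reaching cost 6 (bound 6)

((d + d) * (- 3))   [cost 6]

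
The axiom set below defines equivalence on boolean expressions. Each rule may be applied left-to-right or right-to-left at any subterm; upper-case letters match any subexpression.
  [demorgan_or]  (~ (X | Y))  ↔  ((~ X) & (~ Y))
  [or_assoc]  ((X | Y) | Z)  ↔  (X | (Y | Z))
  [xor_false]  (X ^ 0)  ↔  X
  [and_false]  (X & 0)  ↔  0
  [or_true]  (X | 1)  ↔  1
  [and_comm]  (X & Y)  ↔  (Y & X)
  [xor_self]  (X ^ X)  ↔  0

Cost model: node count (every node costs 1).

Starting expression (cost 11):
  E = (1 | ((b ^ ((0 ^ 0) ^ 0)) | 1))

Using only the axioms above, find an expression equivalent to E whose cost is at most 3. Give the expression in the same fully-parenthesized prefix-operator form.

(1 | 1)   [cost 3]

(1) ((0 ^ 0) ^ 0)  =[xor_false →]=  (0 ^ 0)    ⊢ (1 | ((b ^ (0 ^ 0)) | 1))
(2) (0 ^ 0)  =[xor_self →]=  0    ⊢ (1 | ((b ^ 0) | 1))
(3) (b ^ 0)  =[xor_false →]=  b    ⊢ (1 | (b | 1))
(4) (b | 1)  =[or_true →]=  1    ⊢ cost 3, within 3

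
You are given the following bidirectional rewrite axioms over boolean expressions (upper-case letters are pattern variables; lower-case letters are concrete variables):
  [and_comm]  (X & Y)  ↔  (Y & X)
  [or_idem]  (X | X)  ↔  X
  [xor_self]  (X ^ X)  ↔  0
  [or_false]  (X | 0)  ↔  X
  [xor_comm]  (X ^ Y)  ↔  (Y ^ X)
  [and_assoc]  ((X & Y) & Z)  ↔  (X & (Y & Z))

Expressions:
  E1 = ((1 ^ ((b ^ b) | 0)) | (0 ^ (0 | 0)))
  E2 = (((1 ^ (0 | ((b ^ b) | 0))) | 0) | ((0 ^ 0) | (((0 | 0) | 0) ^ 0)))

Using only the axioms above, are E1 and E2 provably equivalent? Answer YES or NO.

YES

(1) (b ^ b)  =[xor_self →]=  0    ⊢ ((1 ^ (0 | 0)) | (0 ^ (0 | 0)))
(2) (0 | 0)  =[or_false →]=  0    ⊢ ((1 ^ 0) | (0 ^ (0 | 0)))
(3) (0 | 0)  =[or_idem →]=  0    ⊢ ((1 ^ 0) | (0 ^ 0))
(4) (0 ^ 0)  =[or_idem ←]=  ((0 ^ 0) | (0 ^ 0))    ⊢ ((1 ^ 0) | ((0 ^ 0) | (0 ^ 0)))
(5) 0  =[or_idem ←]=  (0 | 0)    ⊢ ((1 ^ 0) | ((0 ^ 0) | (0 ^ (0 | 0))))
(6) 0  =[or_idem ←]=  (0 | 0)    ⊢ ((1 ^ (0 | 0)) | ((0 ^ 0) | (0 ^ (0 | 0))))
(7) (1 ^ (0 | 0))  =[or_false ←]=  ((1 ^ (0 | 0)) | 0)    ⊢ (((1 ^ (0 | 0)) | 0) | ((0 ^ 0) | (0 ^ (0 | 0))))
(8) (0 ^ (0 | 0))  =[xor_comm →]=  ((0 | 0) ^ 0)    ⊢ (((1 ^ (0 | 0)) | 0) | ((0 ^ 0) | ((0 | 0) ^ 0)))
(9) 0  =[xor_self ←]=  (b ^ b)    ⊢ (((1 ^ (0 | (b ^ b))) | 0) | ((0 ^ 0) | ((0 | 0) ^ 0)))
(10) 0  =[or_false ←]=  (0 | 0)    ⊢ (((1 ^ (0 | (b ^ b))) | 0) | ((0 ^ 0) | (((0 | 0) | 0) ^ 0)))
(11) (b ^ b)  =[or_false ←]=  ((b ^ b) | 0)    ⊢ E2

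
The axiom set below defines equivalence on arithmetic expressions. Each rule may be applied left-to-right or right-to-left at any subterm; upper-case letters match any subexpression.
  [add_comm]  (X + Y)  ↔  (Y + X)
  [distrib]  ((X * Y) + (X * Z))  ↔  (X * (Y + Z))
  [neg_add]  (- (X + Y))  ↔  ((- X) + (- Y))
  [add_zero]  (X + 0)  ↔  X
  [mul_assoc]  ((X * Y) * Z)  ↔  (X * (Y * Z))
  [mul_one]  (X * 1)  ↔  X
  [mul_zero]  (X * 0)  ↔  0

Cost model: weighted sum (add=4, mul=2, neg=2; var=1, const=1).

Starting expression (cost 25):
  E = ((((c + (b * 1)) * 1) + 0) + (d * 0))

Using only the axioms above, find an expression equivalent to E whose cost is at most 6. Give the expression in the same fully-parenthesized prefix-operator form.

(c + b)   [cost 6]

step 1: mul_one (→) rewrites (b * 1) into b, now ((((c + b) * 1) + 0) + (d * 0))
step 2: mul_zero (→) rewrites (d * 0) into 0, now ((((c + b) * 1) + 0) + 0)
step 3: add_zero (→) rewrites (((c + b) * 1) + 0) into ((c + b) * 1), now (((c + b) * 1) + 0)
step 4: add_zero (→) rewrites (((c + b) * 1) + 0) into ((c + b) * 1)
step 5: mul_one (→) rewrites ((c + b) * 1) into (c + b), reaching cost 6 (bound 6)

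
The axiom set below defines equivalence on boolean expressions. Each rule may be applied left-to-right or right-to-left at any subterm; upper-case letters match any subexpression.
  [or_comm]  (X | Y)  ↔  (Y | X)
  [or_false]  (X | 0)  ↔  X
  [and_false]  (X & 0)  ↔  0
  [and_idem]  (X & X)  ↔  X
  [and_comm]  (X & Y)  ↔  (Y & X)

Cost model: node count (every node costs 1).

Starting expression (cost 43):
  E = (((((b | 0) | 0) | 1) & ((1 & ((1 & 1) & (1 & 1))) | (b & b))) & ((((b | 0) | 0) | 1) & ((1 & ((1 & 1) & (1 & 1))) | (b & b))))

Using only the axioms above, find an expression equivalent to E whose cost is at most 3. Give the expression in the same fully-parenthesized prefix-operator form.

(b | 1)   [cost 3]

(1) (((((b | 0) | 0) | 1) & ((1 & ((1 & 1) & (1 & 1))) | (b & b))) & ((((b | 0) | 0) | 1) & ((1 & ((1 & 1) & (1 & 1))) | (b & b))))  =[and_idem →]=  ((((b | 0) | 0) | 1) & ((1 & ((1 & 1) & (1 & 1))) | (b & b)))
(2) ((1 & ((1 & 1) & (1 & 1))) | (b & b))  =[or_comm →]=  ((b & b) | (1 & ((1 & 1) & (1 & 1))))    ⊢ ((((b | 0) | 0) | 1) & ((b & b) | (1 & ((1 & 1) & (1 & 1)))))
(3) (b | 0)  =[or_false →]=  b    ⊢ (((b | 0) | 1) & ((b & b) | (1 & ((1 & 1) & (1 & 1)))))
(4) ((1 & 1) & (1 & 1))  =[and_idem →]=  (1 & 1)    ⊢ (((b | 0) | 1) & ((b & b) | (1 & (1 & 1))))
(5) (1 & 1)  =[and_idem →]=  1    ⊢ (((b | 0) | 1) & ((b & b) | (1 & 1)))
(6) (b | 0)  =[or_false →]=  b    ⊢ ((b | 1) & ((b & b) | (1 & 1)))
(7) (1 & 1)  =[and_idem →]=  1    ⊢ ((b | 1) & ((b & b) | 1))
(8) (b & b)  =[and_idem →]=  b    ⊢ ((b | 1) & (b | 1))
(9) ((b | 1) & (b | 1))  =[and_idem →]=  (b | 1)    ⊢ cost 3, within 3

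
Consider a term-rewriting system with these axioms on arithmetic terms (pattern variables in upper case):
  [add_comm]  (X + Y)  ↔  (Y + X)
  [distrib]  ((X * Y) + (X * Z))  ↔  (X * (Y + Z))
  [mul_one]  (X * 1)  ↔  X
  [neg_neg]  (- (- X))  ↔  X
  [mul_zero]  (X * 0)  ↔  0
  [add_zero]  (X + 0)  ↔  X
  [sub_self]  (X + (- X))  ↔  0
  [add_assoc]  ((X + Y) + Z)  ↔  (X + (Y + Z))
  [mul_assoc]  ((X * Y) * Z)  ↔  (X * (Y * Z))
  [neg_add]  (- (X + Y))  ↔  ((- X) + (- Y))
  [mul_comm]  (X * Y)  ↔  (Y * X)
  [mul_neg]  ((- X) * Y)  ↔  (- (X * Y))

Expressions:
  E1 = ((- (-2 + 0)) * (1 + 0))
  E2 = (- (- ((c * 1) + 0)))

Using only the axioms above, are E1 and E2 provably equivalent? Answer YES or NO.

All listed rules preserve value, hence provable equivalence implies equal values everywhere; look for a separating assignment.
c=0 gives E1 ↦ 2, E2 ↦ 0; values differ ⇒ not provably equivalent.

NO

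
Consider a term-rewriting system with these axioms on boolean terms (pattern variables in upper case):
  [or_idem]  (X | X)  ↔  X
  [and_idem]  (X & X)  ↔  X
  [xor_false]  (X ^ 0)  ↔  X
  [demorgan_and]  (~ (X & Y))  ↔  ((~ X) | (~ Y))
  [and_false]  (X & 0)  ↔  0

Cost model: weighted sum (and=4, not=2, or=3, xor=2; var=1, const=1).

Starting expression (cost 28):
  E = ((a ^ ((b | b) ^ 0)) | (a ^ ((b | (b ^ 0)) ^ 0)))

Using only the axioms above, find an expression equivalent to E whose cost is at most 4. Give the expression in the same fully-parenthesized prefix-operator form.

1. [xor_false →] (b ^ 0)  →  b;  E = ((a ^ ((b | b) ^ 0)) | (a ^ ((b | b) ^ 0)))
2. [or_idem →] ((a ^ ((b | b) ^ 0)) | (a ^ ((b | b) ^ 0)))  →  (a ^ ((b | b) ^ 0))
3. [xor_false →] ((b | b) ^ 0)  →  (b | b);  E = (a ^ (b | b))
4. [or_idem →] (b | b)  →  b;  cost 4 ≤ 4, done

(a ^ b)   [cost 4]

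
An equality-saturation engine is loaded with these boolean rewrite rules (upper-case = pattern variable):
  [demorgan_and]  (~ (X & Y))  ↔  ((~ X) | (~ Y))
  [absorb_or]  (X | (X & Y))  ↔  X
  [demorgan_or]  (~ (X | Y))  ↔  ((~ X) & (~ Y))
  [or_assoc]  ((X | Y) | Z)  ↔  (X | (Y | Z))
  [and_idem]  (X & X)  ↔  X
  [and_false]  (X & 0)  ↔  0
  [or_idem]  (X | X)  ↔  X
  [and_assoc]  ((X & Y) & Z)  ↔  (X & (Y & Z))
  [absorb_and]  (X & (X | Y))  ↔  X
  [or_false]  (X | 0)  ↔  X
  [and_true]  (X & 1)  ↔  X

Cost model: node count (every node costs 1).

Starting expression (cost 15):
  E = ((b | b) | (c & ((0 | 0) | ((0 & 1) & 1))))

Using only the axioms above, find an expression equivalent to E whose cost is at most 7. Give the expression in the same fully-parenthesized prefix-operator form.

step 1: and_true (→) rewrites ((0 & 1) & 1) into (0 & 1), now ((b | b) | (c & ((0 | 0) | (0 & 1))))
step 2: or_false (→) rewrites (0 | 0) into 0, now ((b | b) | (c & (0 | (0 & 1))))
step 3: absorb_or (→) rewrites (0 | (0 & 1)) into 0, reaching cost 7 (bound 7)

((b | b) | (c & 0))   [cost 7]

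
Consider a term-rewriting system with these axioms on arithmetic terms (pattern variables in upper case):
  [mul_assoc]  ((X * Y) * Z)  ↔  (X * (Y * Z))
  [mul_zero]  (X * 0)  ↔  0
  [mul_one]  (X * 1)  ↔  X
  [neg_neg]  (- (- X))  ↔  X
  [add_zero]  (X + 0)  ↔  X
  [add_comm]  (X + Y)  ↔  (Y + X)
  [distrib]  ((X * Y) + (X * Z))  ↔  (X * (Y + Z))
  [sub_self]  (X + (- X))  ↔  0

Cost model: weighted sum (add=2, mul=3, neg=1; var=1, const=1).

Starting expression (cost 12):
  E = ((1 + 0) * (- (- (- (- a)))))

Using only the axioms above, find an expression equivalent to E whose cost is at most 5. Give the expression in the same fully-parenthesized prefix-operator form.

1. [neg_neg →] (- (- a))  →  a;  E = ((1 + 0) * (- (- a)))
2. [neg_neg →] (- (- a))  →  a;  E = ((1 + 0) * a)
3. [add_zero →] (1 + 0)  →  1;  cost 5 ≤ 5, done

(1 * a)   [cost 5]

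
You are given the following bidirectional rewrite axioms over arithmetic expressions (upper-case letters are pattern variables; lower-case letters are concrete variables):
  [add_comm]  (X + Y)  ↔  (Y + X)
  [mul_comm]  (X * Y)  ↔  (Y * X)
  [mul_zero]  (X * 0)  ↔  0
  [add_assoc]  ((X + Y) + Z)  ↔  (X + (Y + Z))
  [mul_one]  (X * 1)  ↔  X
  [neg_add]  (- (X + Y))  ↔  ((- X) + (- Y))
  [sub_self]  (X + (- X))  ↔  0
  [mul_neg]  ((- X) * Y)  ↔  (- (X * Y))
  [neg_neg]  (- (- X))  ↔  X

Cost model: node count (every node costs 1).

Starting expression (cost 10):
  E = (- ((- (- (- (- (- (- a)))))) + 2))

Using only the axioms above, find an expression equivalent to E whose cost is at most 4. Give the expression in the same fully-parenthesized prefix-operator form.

step 1: neg_neg (→) rewrites (- (- (- (- (- (- a)))))) into (- (- (- (- a)))), now (- ((- (- (- (- a)))) + 2))
step 2: neg_neg (→) rewrites (- (- (- a))) into (- a), now (- ((- (- a)) + 2))
step 3: neg_neg (→) rewrites (- (- a)) into a, reaching cost 4 (bound 4)

(- (a + 2))   [cost 4]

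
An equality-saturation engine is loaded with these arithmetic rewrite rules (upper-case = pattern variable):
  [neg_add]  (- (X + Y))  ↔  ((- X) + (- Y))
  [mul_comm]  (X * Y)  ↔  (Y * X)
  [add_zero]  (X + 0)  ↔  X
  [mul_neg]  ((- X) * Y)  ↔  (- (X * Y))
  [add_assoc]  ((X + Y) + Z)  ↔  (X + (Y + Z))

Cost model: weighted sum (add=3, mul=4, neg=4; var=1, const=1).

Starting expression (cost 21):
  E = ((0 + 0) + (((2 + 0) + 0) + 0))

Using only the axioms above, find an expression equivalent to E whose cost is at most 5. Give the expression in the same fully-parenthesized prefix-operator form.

(0 + 2)   [cost 5]

step 1: add_zero (→) rewrites (2 + 0) into 2, now ((0 + 0) + ((2 + 0) + 0))
step 2: add_zero (→) rewrites (2 + 0) into 2, now ((0 + 0) + (2 + 0))
step 3: add_zero (→) rewrites (2 + 0) into 2, now ((0 + 0) + 2)
step 4: add_zero (→) rewrites (0 + 0) into 0, reaching cost 5 (bound 5)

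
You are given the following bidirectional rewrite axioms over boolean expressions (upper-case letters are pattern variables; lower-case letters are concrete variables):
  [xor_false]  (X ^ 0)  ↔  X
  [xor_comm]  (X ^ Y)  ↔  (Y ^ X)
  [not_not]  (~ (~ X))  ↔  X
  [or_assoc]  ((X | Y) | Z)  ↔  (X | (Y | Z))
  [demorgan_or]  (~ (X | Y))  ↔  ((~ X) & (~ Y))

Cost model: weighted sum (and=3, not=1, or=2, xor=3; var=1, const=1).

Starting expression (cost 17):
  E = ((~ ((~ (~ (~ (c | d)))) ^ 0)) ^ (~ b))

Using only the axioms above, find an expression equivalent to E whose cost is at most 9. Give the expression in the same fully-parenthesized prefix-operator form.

(1) ((~ (~ (~ (c | d)))) ^ 0)  =[xor_false →]=  (~ (~ (~ (c | d))))    ⊢ ((~ (~ (~ (~ (c | d))))) ^ (~ b))
(2) (~ (~ (~ (c | d))))  =[not_not →]=  (~ (c | d))    ⊢ ((~ (~ (c | d))) ^ (~ b))
(3) (~ (~ (c | d)))  =[not_not →]=  (c | d)    ⊢ cost 9, within 9

((c | d) ^ (~ b))   [cost 9]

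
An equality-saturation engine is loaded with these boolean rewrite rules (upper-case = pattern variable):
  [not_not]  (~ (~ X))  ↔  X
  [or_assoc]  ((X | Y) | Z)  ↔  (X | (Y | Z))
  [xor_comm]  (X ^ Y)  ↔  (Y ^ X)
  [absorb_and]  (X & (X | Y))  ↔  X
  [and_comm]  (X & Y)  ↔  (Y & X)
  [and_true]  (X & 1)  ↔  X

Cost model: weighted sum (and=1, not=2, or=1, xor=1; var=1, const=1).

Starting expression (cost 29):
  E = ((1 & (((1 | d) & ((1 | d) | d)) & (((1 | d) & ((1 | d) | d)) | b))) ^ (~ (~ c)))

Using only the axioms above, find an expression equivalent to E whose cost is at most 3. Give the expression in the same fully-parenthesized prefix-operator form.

step 1: absorb_and (→) rewrites (((1 | d) & ((1 | d) | d)) & (((1 | d) & ((1 | d) | d)) | b)) into ((1 | d) & ((1 | d) | d)), now ((1 & ((1 | d) & ((1 | d) | d))) ^ (~ (~ c)))
step 2: absorb_and (→) rewrites ((1 | d) & ((1 | d) | d)) into (1 | d), now ((1 & (1 | d)) ^ (~ (~ c)))
step 3: not_not (→) rewrites (~ (~ c)) into c, now ((1 & (1 | d)) ^ c)
step 4: absorb_and (→) rewrites (1 & (1 | d)) into 1, reaching cost 3 (bound 3)

(1 ^ c)   [cost 3]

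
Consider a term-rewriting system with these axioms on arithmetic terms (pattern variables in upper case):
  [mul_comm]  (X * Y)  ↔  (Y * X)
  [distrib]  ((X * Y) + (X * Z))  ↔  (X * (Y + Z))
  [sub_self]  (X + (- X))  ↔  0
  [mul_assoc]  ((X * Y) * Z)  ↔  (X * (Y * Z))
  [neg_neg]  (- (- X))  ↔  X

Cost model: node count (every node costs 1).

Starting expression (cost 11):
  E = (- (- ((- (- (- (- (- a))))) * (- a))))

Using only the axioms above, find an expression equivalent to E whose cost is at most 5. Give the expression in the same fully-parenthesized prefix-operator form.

1. [neg_neg →] (- (- (- (- a))))  →  (- (- a));  E = (- (- ((- (- (- a))) * (- a))))
2. [neg_neg →] (- (- a))  →  a;  E = (- (- ((- a) * (- a))))
3. [neg_neg →] (- (- ((- a) * (- a))))  →  ((- a) * (- a));  cost 5 ≤ 5, done

((- a) * (- a))   [cost 5]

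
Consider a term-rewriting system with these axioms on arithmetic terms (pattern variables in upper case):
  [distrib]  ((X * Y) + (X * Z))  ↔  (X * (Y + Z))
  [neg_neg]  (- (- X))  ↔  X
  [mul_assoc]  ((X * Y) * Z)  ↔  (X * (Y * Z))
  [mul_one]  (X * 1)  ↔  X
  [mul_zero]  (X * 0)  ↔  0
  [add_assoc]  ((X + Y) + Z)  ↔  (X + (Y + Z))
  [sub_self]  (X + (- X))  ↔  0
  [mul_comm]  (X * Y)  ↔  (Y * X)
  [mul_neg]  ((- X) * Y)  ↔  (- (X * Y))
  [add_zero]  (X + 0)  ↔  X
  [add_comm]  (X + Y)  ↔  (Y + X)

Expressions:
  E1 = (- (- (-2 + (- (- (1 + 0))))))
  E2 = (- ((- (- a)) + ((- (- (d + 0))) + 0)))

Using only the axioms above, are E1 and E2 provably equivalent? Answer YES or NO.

All listed rules preserve value, hence provable equivalence implies equal values everywhere; look for a separating assignment.
a=0, d=0 gives E1 ↦ -1, E2 ↦ 0; values differ ⇒ not provably equivalent.

NO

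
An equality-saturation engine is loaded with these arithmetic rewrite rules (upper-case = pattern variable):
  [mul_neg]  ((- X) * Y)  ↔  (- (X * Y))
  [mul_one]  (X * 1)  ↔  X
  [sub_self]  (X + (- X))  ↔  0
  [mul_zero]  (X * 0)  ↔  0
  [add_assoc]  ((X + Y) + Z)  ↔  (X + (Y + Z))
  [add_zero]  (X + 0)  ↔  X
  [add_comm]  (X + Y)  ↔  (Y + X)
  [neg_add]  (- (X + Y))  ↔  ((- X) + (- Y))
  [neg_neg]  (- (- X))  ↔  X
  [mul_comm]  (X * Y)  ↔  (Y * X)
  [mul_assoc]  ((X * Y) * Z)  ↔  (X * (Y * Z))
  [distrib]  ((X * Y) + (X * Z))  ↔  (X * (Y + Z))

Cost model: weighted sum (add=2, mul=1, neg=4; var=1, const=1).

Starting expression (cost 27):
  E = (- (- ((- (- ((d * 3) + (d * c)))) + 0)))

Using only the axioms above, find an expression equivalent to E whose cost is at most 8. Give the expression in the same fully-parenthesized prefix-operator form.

step 1: add_zero (→) rewrites ((- (- ((d * 3) + (d * c)))) + 0) into (- (- ((d * 3) + (d * c)))), now (- (- (- (- ((d * 3) + (d * c))))))
step 2: neg_neg (→) rewrites (- (- (- ((d * 3) + (d * c))))) into (- ((d * 3) + (d * c))), now (- (- ((d * 3) + (d * c))))
step 3: neg_neg (→) rewrites (- (- ((d * 3) + (d * c)))) into ((d * 3) + (d * c)), reaching cost 8 (bound 8)

((d * 3) + (d * c))   [cost 8]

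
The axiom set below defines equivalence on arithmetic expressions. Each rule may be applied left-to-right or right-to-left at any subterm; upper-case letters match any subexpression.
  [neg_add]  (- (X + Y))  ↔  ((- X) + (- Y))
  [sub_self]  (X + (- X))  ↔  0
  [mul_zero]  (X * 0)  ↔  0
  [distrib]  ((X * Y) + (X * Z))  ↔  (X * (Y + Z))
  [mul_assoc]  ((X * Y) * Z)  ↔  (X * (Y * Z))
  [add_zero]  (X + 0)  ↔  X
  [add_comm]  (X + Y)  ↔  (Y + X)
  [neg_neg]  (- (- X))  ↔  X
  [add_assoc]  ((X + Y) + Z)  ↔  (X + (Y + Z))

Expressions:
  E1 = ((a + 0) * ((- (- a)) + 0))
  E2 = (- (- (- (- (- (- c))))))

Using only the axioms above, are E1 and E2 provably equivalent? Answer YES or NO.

NO

The axioms are sound identities: if E1 ↔* E2 then E1 and E2 evaluate identically under any assignment.
Under a=0, c=1: E1 evaluates to 0, E2 to 1. Distinct ⇒ no rewrite sequence connects them.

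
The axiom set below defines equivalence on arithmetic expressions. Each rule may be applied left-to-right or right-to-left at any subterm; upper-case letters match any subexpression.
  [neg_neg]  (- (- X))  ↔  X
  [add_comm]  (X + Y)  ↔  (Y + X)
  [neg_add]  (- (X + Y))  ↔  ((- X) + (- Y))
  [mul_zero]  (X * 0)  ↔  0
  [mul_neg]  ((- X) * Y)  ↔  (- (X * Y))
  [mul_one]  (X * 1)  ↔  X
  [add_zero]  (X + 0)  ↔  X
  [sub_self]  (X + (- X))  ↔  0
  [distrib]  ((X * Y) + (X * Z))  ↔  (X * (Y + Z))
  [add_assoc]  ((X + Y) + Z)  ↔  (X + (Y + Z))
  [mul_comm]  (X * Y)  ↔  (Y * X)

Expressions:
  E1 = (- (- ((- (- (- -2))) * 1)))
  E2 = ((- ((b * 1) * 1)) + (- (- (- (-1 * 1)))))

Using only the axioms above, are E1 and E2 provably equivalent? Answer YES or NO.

NO

The axioms are sound identities: if E1 ↔* E2 then E1 and E2 evaluate identically under any assignment.
Under b=0: E1 evaluates to 2, E2 to 1. Distinct ⇒ no rewrite sequence connects them.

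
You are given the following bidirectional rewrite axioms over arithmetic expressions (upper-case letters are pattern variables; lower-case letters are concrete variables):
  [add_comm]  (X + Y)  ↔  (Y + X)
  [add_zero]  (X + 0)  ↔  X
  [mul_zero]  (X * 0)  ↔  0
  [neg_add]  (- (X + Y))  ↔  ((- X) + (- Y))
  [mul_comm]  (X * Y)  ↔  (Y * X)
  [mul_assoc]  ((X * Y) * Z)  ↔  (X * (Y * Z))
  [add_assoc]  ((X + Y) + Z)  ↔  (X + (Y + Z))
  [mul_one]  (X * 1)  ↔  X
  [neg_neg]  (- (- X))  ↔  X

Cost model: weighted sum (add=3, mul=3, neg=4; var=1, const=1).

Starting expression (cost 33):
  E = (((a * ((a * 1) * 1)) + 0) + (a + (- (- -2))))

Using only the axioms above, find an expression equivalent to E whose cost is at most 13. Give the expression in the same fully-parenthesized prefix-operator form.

step 1: mul_one (→) rewrites (a * 1) into a, now (((a * (a * 1)) + 0) + (a + (- (- -2))))
step 2: add_zero (→) rewrites ((a * (a * 1)) + 0) into (a * (a * 1)), now ((a * (a * 1)) + (a + (- (- -2))))
step 3: add_comm (→) rewrites (a + (- (- -2))) into ((- (- -2)) + a), now ((a * (a * 1)) + ((- (- -2)) + a))
step 4: mul_one (→) rewrites (a * 1) into a, now ((a * a) + ((- (- -2)) + a))
step 5: neg_neg (→) rewrites (- (- -2)) into -2, reaching cost 13 (bound 13)

((a * a) + (-2 + a))   [cost 13]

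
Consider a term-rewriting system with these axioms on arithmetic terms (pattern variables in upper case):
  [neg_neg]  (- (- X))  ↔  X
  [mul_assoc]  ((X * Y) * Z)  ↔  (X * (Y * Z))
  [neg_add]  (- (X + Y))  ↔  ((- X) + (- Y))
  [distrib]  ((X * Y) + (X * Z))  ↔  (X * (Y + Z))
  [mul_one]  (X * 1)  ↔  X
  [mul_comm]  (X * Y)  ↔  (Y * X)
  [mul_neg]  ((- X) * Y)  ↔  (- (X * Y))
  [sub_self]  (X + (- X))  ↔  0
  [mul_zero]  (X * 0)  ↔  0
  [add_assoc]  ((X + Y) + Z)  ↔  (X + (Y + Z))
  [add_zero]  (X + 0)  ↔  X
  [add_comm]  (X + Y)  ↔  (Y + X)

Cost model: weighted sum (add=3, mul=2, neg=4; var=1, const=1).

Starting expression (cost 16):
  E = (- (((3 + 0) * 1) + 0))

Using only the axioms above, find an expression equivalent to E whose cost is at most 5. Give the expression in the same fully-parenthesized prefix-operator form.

(- 3)   [cost 5]

(1) (3 + 0)  =[add_zero →]=  3    ⊢ (- ((3 * 1) + 0))
(2) (3 * 1)  =[mul_one →]=  3    ⊢ (- (3 + 0))
(3) (3 + 0)  =[add_zero →]=  3    ⊢ cost 5, within 5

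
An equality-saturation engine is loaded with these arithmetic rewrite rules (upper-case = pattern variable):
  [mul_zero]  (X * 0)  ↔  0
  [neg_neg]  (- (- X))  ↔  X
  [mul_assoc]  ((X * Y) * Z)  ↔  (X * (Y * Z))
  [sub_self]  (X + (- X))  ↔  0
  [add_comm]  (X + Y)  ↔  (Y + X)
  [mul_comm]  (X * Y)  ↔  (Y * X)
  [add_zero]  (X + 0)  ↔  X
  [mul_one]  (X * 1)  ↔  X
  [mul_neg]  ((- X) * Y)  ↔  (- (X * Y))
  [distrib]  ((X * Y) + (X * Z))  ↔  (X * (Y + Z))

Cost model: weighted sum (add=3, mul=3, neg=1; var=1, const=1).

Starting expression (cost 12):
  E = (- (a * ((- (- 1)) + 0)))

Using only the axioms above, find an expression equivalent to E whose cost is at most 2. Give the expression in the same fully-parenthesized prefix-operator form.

(- a)   [cost 2]

step 1: neg_neg (→) rewrites (- (- 1)) into 1, now (- (a * (1 + 0)))
step 2: add_zero (→) rewrites (1 + 0) into 1, now (- (a * 1))
step 3: mul_one (→) rewrites (a * 1) into a, reaching cost 2 (bound 2)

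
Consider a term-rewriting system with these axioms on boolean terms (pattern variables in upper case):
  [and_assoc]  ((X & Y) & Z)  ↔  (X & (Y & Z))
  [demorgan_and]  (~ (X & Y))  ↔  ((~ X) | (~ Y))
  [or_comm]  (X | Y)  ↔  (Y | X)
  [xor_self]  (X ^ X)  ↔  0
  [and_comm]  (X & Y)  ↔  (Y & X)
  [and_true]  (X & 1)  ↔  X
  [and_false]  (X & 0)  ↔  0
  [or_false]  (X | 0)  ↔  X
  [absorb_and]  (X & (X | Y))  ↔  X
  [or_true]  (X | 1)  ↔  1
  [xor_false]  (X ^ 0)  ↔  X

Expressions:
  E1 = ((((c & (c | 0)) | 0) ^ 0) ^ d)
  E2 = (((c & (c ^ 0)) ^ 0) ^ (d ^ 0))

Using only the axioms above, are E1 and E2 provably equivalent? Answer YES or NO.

step 1: or_false (→) rewrites (c | 0) into c, now ((((c & c) | 0) ^ 0) ^ d)
step 2: or_false (→) rewrites ((c & c) | 0) into (c & c), now (((c & c) ^ 0) ^ d)
step 3: xor_false (→) rewrites ((c & c) ^ 0) into (c & c), now ((c & c) ^ d)
step 4: xor_false (←) rewrites d into (d ^ 0), now ((c & c) ^ (d ^ 0))
step 5: xor_false (←) rewrites c into (c ^ 0), now ((c & (c ^ 0)) ^ (d ^ 0))
step 6: xor_false (←) rewrites (c & (c ^ 0)) into ((c & (c ^ 0)) ^ 0), which is E2

YES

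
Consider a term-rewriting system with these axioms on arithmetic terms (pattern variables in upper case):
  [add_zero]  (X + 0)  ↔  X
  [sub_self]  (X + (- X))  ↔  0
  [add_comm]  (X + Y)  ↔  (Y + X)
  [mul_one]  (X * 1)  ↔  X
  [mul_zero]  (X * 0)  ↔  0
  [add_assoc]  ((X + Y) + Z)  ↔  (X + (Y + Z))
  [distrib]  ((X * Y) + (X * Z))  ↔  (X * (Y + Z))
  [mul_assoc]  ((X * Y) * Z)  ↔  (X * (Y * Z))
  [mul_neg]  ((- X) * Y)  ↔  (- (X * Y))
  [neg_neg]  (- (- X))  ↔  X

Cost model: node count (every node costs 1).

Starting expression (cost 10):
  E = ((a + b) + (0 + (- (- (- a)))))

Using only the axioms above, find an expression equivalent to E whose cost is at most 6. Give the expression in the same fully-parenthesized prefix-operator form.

((a + b) + (- a))   [cost 6]

1. [neg_neg →] (- (- a))  →  a;  E = ((a + b) + (0 + (- a)))
2. [add_comm →] (0 + (- a))  →  ((- a) + 0);  E = ((a + b) + ((- a) + 0))
3. [add_zero →] ((- a) + 0)  →  (- a);  cost 6 ≤ 6, done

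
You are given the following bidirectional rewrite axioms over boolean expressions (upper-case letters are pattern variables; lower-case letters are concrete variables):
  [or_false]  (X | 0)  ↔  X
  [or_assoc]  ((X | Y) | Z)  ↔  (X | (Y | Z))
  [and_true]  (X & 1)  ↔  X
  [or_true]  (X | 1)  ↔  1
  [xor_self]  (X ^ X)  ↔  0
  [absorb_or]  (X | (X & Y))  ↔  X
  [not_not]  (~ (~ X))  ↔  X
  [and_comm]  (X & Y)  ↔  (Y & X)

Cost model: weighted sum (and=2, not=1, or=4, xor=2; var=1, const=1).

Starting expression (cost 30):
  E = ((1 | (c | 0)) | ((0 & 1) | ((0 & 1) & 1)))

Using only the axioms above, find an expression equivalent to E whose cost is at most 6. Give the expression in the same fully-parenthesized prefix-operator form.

(1) ((0 & 1) | ((0 & 1) & 1))  =[absorb_or →]=  (0 & 1)    ⊢ ((1 | (c | 0)) | (0 & 1))
(2) (c | 0)  =[or_false →]=  c    ⊢ ((1 | c) | (0 & 1))
(3) (0 & 1)  =[and_true →]=  0    ⊢ ((1 | c) | 0)
(4) ((1 | c) | 0)  =[or_false →]=  (1 | c)    ⊢ cost 6, within 6

(1 | c)   [cost 6]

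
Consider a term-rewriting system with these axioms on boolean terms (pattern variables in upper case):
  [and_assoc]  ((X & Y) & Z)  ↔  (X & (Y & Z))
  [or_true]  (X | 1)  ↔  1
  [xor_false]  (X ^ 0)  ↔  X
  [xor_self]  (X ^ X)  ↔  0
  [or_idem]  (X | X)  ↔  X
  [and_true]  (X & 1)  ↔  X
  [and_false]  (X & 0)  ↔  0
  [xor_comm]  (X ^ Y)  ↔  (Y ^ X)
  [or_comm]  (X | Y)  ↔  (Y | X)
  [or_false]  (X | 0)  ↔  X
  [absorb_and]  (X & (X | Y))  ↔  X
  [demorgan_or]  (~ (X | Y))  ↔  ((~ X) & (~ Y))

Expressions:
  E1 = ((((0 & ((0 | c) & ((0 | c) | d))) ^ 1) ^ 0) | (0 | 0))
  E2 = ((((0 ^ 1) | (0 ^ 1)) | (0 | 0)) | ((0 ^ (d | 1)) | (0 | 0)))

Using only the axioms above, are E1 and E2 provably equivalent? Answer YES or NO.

(1) ((0 | c) & ((0 | c) | d))  =[absorb_and →]=  (0 | c)    ⊢ ((((0 & (0 | c)) ^ 1) ^ 0) | (0 | 0))
(2) (((0 & (0 | c)) ^ 1) ^ 0)  =[xor_false →]=  ((0 & (0 | c)) ^ 1)    ⊢ (((0 & (0 | c)) ^ 1) | (0 | 0))
(3) (0 & (0 | c))  =[absorb_and →]=  0    ⊢ ((0 ^ 1) | (0 | 0))
(4) ((0 ^ 1) | (0 | 0))  =[or_idem ←]=  (((0 ^ 1) | (0 | 0)) | ((0 ^ 1) | (0 | 0)))
(5) 1  =[or_true ←]=  (d | 1)    ⊢ (((0 ^ 1) | (0 | 0)) | ((0 ^ (d | 1)) | (0 | 0)))
(6) (0 ^ 1)  =[or_idem ←]=  ((0 ^ 1) | (0 ^ 1))    ⊢ E2

YES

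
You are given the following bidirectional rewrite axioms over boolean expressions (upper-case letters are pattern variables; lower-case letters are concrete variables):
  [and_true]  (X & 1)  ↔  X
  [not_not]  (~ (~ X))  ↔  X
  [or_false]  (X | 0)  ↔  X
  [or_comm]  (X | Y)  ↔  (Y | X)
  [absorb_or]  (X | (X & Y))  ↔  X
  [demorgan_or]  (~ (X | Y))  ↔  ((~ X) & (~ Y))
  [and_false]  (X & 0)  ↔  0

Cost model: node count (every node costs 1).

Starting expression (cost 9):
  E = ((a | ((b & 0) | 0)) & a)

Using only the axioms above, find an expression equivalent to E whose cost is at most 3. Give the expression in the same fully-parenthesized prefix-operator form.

1. [and_false →] (b & 0)  →  0;  E = ((a | (0 | 0)) & a)
2. [or_false →] (0 | 0)  →  0;  E = ((a | 0) & a)
3. [or_false →] (a | 0)  →  a;  cost 3 ≤ 3, done

(a & a)   [cost 3]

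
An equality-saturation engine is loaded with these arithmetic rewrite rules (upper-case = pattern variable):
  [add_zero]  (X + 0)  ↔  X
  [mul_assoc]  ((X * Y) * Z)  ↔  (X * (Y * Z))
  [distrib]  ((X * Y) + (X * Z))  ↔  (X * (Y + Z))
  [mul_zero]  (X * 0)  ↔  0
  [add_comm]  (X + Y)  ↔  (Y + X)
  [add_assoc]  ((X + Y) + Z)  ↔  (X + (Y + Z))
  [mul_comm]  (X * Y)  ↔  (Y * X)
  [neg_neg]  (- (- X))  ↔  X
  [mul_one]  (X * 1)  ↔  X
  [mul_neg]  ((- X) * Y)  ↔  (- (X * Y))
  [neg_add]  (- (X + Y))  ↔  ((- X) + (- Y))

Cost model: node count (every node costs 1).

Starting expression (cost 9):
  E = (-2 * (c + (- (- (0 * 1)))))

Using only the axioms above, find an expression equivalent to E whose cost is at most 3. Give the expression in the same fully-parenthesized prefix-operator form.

1. [mul_one →] (0 * 1)  →  0;  E = (-2 * (c + (- (- 0))))
2. [neg_neg →] (- (- 0))  →  0;  E = (-2 * (c + 0))
3. [add_zero →] (c + 0)  →  c;  cost 3 ≤ 3, done

(-2 * c)   [cost 3]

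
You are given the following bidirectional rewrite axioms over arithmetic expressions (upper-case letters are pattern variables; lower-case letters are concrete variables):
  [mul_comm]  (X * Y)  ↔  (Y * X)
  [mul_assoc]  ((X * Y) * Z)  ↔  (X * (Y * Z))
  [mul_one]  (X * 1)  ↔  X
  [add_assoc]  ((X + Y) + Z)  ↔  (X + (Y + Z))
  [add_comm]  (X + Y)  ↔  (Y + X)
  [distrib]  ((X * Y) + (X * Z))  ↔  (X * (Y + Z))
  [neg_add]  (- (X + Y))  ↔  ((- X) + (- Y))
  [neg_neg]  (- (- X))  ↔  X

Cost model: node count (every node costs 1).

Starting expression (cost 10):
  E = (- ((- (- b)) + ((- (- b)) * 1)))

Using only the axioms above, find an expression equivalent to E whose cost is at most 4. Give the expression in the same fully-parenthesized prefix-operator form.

(1) (- (- b))  =[neg_neg →]=  b    ⊢ (- (b + ((- (- b)) * 1)))
(2) (- (- b))  =[neg_neg →]=  b    ⊢ (- (b + (b * 1)))
(3) (b * 1)  =[mul_one →]=  b    ⊢ cost 4, within 4

(- (b + b))   [cost 4]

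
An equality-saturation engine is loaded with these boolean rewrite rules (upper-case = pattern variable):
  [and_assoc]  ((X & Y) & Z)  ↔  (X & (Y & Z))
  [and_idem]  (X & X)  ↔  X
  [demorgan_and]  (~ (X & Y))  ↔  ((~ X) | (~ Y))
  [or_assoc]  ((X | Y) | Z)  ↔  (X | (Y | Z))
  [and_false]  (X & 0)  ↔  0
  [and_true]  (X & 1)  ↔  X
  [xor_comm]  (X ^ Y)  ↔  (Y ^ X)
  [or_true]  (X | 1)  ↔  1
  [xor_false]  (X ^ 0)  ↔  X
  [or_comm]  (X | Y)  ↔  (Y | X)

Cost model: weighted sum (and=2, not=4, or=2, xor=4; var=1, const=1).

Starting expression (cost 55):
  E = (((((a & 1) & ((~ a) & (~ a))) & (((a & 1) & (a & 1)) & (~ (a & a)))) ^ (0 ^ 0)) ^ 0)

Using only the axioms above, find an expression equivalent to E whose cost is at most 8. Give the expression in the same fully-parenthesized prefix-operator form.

1. [xor_false →] (((((a & 1) & ((~ a) & (~ a))) & (((a & 1) & (a & 1)) & (~ (a & a)))) ^ (0 ^ 0)) ^ 0)  →  ((((a & 1) & ((~ a) & (~ a))) & (((a & 1) & (a & 1)) & (~ (a & a)))) ^ (0 ^ 0))
2. [and_idem →] ((a & 1) & (a & 1))  →  (a & 1);  E = ((((a & 1) & ((~ a) & (~ a))) & ((a & 1) & (~ (a & a)))) ^ (0 ^ 0))
3. [and_idem →] ((~ a) & (~ a))  →  (~ a);  E = ((((a & 1) & (~ a)) & ((a & 1) & (~ (a & a)))) ^ (0 ^ 0))
4. [and_idem →] (a & a)  →  a;  E = ((((a & 1) & (~ a)) & ((a & 1) & (~ a))) ^ (0 ^ 0))
5. [xor_false →] (0 ^ 0)  →  0;  E = ((((a & 1) & (~ a)) & ((a & 1) & (~ a))) ^ 0)
6. [and_idem →] (((a & 1) & (~ a)) & ((a & 1) & (~ a)))  →  ((a & 1) & (~ a));  E = (((a & 1) & (~ a)) ^ 0)
7. [and_true →] (a & 1)  →  a;  E = ((a & (~ a)) ^ 0)
8. [xor_false →] ((a & (~ a)) ^ 0)  →  (a & (~ a));  cost 8 ≤ 8, done

(a & (~ a))   [cost 8]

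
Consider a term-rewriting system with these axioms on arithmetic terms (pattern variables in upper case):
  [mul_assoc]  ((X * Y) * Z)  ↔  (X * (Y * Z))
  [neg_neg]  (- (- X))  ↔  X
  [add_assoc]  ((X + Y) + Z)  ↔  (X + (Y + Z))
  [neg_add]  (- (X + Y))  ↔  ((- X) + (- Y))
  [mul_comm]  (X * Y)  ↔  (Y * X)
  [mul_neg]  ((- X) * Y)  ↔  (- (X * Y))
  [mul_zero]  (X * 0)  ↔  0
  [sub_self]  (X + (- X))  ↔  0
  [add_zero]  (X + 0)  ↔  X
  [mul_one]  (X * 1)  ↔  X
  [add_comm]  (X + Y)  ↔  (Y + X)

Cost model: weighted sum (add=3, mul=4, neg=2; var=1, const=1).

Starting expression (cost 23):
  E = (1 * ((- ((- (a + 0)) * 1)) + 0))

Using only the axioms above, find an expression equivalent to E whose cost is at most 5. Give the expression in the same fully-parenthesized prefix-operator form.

(- (- a))   [cost 5]

(1) (a + 0)  =[add_zero →]=  a    ⊢ (1 * ((- ((- a) * 1)) + 0))
(2) (1 * ((- ((- a) * 1)) + 0))  =[mul_comm →]=  (((- ((- a) * 1)) + 0) * 1)
(3) ((- a) * 1)  =[mul_one →]=  (- a)    ⊢ (((- (- a)) + 0) * 1)
(4) (((- (- a)) + 0) * 1)  =[mul_one →]=  ((- (- a)) + 0)
(5) ((- (- a)) + 0)  =[add_zero →]=  (- (- a))    ⊢ cost 5, within 5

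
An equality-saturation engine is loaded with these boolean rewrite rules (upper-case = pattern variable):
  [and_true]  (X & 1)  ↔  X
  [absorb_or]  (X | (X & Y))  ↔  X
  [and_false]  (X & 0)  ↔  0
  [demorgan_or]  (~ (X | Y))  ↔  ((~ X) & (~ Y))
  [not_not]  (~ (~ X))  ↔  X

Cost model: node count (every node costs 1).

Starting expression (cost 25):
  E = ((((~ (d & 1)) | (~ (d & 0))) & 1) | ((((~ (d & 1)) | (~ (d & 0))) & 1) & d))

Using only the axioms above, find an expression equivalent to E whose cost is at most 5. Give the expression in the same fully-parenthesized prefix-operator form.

(1) ((((~ (d & 1)) | (~ (d & 0))) & 1) | ((((~ (d & 1)) | (~ (d & 0))) & 1) & d))  =[absorb_or →]=  (((~ (d & 1)) | (~ (d & 0))) & 1)
(2) (d & 0)  =[and_false →]=  0    ⊢ (((~ (d & 1)) | (~ 0)) & 1)
(3) (d & 1)  =[and_true →]=  d    ⊢ (((~ d) | (~ 0)) & 1)
(4) (((~ d) | (~ 0)) & 1)  =[and_true →]=  ((~ d) | (~ 0))    ⊢ cost 5, within 5

((~ d) | (~ 0))   [cost 5]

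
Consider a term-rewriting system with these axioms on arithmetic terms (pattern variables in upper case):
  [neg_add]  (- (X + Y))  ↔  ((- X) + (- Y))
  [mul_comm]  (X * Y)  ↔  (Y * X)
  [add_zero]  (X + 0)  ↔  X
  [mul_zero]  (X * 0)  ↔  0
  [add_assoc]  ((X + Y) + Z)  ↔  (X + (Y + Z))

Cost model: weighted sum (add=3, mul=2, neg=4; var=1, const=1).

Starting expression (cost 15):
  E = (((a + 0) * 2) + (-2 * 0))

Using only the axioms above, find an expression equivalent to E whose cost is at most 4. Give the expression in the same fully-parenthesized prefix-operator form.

(a * 2)   [cost 4]

(1) (a + 0)  =[add_zero →]=  a    ⊢ ((a * 2) + (-2 * 0))
(2) (-2 * 0)  =[mul_zero →]=  0    ⊢ ((a * 2) + 0)
(3) ((a * 2) + 0)  =[add_zero →]=  (a * 2)    ⊢ cost 4, within 4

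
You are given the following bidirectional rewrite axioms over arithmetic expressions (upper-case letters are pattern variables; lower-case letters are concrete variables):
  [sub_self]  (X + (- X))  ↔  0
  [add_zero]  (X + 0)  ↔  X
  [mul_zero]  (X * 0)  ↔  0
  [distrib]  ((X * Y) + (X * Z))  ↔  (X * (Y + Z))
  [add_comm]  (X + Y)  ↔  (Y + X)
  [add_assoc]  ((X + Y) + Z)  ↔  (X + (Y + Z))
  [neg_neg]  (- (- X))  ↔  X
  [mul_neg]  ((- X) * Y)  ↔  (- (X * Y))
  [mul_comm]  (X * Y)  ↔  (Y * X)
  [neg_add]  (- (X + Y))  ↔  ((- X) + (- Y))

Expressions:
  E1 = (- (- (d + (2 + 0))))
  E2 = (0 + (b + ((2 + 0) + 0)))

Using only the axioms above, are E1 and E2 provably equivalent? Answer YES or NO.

NO

All listed rules preserve value, hence provable equivalence implies equal values everywhere; look for a separating assignment.
b=0, d=1 gives E1 ↦ 3, E2 ↦ 2; values differ ⇒ not provably equivalent.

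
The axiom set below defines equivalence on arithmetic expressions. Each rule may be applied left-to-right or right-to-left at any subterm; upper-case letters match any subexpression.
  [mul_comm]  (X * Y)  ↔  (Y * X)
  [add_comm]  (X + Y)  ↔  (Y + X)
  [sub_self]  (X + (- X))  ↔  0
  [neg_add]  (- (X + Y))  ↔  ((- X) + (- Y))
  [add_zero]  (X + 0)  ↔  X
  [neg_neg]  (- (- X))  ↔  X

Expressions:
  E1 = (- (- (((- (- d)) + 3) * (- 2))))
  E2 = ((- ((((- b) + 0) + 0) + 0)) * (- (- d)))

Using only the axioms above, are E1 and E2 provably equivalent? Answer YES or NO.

NO

All listed rules preserve value, hence provable equivalence implies equal values everywhere; look for a separating assignment.
b=0, d=0 gives E1 ↦ -6, E2 ↦ 0; values differ ⇒ not provably equivalent.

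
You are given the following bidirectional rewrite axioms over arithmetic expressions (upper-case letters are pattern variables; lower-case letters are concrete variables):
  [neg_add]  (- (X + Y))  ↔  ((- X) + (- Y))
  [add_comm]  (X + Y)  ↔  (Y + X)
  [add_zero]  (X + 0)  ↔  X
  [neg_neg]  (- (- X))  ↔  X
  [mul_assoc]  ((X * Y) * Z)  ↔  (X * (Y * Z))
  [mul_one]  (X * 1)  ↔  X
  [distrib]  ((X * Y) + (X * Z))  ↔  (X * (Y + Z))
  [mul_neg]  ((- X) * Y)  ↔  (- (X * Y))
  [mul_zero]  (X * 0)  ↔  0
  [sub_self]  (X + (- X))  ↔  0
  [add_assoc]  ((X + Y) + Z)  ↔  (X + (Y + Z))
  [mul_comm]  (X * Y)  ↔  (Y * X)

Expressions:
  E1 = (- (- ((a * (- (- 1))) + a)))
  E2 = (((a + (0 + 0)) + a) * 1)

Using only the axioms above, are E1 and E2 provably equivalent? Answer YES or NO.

1. [neg_neg →] (- (- ((a * (- (- 1))) + a)))  →  ((a * (- (- 1))) + a)
2. [neg_neg →] (- (- 1))  →  1;  E1 = ((a * 1) + a)
3. [mul_one →] (a * 1)  →  a;  E1 = (a + a)
4. [add_zero ←] a  →  (a + 0);  E1 = ((a + 0) + a)
5. [add_zero ←] 0  →  (0 + 0);  E1 = ((a + (0 + 0)) + a)
6. [mul_one ←] ((a + (0 + 0)) + a)  →  (((a + (0 + 0)) + a) * 1);  this is E2

YES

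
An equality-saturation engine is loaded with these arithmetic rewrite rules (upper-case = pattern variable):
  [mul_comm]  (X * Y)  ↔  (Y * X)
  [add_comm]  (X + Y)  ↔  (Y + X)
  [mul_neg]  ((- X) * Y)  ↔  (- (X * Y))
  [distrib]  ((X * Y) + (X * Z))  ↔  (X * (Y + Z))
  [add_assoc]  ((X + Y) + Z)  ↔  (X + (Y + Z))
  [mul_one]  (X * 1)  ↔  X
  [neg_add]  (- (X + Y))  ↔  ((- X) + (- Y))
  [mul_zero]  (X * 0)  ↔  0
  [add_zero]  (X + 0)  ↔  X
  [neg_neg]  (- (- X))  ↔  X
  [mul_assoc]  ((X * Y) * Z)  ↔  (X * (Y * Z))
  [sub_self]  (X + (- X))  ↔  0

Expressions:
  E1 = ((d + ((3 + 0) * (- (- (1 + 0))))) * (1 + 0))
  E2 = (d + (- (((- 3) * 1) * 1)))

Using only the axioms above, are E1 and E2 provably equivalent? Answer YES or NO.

YES

1. [neg_neg →] (- (- (1 + 0)))  →  (1 + 0);  E1 = ((d + ((3 + 0) * (1 + 0))) * (1 + 0))
2. [add_zero →] (1 + 0)  →  1;  E1 = ((d + ((3 + 0) * 1)) * (1 + 0))
3. [add_zero →] (3 + 0)  →  3;  E1 = ((d + (3 * 1)) * (1 + 0))
4. [add_zero →] (1 + 0)  →  1;  E1 = ((d + (3 * 1)) * 1)
5. [mul_one →] (3 * 1)  →  3;  E1 = ((d + 3) * 1)
6. [mul_one →] ((d + 3) * 1)  →  (d + 3)
7. [neg_neg ←] 3  →  (- (- 3));  E1 = (d + (- (- 3)))
8. [mul_one ←] (- 3)  →  ((- 3) * 1);  E1 = (d + (- ((- 3) * 1)))
9. [mul_one ←] ((- 3) * 1)  →  (((- 3) * 1) * 1);  this is E2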